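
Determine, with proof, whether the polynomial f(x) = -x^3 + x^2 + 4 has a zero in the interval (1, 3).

Yes, f has a root in the interval.

f(1) = 4 and f(3) = -14, which have opposite signs.
As a polynomial, f is continuous on every closed interval.
By the Intermediate Value Theorem f must vanish at some point of (1, 3).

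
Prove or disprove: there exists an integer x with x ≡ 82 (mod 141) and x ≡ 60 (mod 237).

Reduce both congruences modulo 3, which divides 141 and 237: they say x ≡ 82 (mod 3) and x ≡ 60 (mod 3).
But 82 mod 3 = 1 while 60 mod 3 = 0, a contradiction.
So no integer satisfies both congruences.

No, no such integer exists.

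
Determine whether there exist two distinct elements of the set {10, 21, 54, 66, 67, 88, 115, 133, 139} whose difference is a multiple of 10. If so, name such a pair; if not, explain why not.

No such pair exists.

Two integers differ by a multiple of 10 exactly when they have the same residue mod 10. The residues are 10↦0, 21↦1, 54↦4, 66↦6, 67↦7, 88↦8, 115↦5, 133↦3, 139↦9.
These 9 residues are pairwise different, hence no difference of two elements is divisible by 10.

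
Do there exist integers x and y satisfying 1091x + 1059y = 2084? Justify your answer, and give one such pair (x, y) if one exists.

x = 727, y = -747

Since gcd(1091, 1059) = 1, every integer is an integer combination of 1091 and 1059.
Dividing repeatedly: 1091 = 1·1059 + 32, 1059 = 33·32 + 3, 32 = 10·3 + 2, 3 = 1·2 + 1, 2 = 2·1 + 0.
Working back up the chain: 1 = 3 − 1·2 = 3 − (32 − 10·3) = −32 + 11·3 = −32 + 11·(1059 − 33·32) = 11·1059 − 364·32 = 11·1059 − 364·(1091 − 1·1059) = −364·1091 + 375·1059. So 1091·(-364) + 1059·375 = 1.
Multiplying through by 2084: x = (-364)·2084 = -758576, y = 375·2084 = 781500 is a solution.
The general solution is x = -758576 + 1059k, y = 781500 − 1091k; taking k = 717 gives the smaller pair x = 727, y = -747.
Indeed 1091·727 + 1059·(-747) = 793157 − 791073 = 2084.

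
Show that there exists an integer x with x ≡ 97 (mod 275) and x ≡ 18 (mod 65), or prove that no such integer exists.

No such integer exists.

Reduce both congruences modulo 5, which divides 275 and 65: they say x ≡ 97 (mod 5) and x ≡ 18 (mod 5).
But 97 mod 5 = 2 while 18 mod 5 = 3, a contradiction.
So no integer satisfies both congruences.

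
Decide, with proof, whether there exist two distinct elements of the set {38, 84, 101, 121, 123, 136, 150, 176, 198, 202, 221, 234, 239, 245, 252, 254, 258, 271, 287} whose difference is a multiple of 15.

Reduce each element mod 15: 38↦8, 84↦9, 101↦11, 121↦1, 123↦3, 136↦1, 150↦0, 176↦11, 198↦3, 202↦7, 221↦11, 234↦9, 239↦14, 245↦5, 252↦12, 254↦14, 258↦3, 271↦1, 287↦2. The residue 9 repeats (at 84 and 234), and 234 − 84 = 150 = 10·15.

Yes: 84 and 234.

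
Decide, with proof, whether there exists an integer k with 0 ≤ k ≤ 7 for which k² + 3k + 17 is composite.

At k = 5: 5² + 3·5 + 17 = 57 = 3·19, which is composite.

k = 5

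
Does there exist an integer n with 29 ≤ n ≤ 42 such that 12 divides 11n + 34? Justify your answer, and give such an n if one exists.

At n = 34 we get 11·34 + 34 = 408, and 408 = 12·34.

n = 34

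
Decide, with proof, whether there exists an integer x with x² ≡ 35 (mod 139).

x = 70 works: 70² = 4900, and 4900 − 35 = 4865 = 35·139.

x = 70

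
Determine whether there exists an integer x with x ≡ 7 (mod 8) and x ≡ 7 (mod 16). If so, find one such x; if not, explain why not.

x = 7

Here gcd(8, 16) = 8, and both 7 and 7 leave remainder 7 mod 8, so the system is consistent.
In fact x = 7 itself already satisfies 7 mod 16 = 7.
Check: 7 mod 8 = 7, 7 mod 16 = 7. ✓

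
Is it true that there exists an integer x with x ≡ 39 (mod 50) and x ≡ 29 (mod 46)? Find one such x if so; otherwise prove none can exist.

x = 489

Here gcd(50, 46) = 2, and both 39 and 29 leave remainder 1 mod 2, so the system is consistent.
Put x = 39 + 50t, so we need 50t ≡ 36 (mod 46), equivalently (divide by 2) 25t ≡ 18 (mod 23).
25 ≡ 2 (mod 23), so this reads 2t ≡ 18 (mod 23). Invert 2 mod 23 by the Euclidean algorithm: 23 = 11·2 + 1, 2 = 2·1 + 0; back-substituting, 1 = 23 − 11·2. Hence 2·(-11) ≡ 1, so 2⁻¹ ≡ -11 ≡ 12 (mod 23).
Multiplying by 12: t ≡ 12·18 = 216 ≡ 9 (mod 23).
Then x = 39 + 50·9 = 489.
Check: 489 mod 50 = 39, 489 mod 46 = 29. ✓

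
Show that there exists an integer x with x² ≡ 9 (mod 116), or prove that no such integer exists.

x = 113

Take x = 113. Then 113² = 12769 = 110·116 + 9, so 113² ≡ 9 (mod 116).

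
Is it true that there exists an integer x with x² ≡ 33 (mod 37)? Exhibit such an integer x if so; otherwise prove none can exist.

x = 12 works: 12² = 144, and 144 − 33 = 111 = 3·37.

x = 12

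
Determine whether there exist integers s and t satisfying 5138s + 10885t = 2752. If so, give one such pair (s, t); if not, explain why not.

No such integers exist.

Both 5138 and 10885 are divisible by gcd(5138, 10885) = 7, hence so is any combination 5138s + 10885t.
However 2752 leaves remainder 1 on division by 7.
Hence no integers s, t satisfy the equation.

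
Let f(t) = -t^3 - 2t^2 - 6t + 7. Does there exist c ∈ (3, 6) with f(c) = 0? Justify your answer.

No.

Evaluate at the endpoints: f(3) = -56, f(6) = -317 — same sign (negative).
The derivative f'(t) = -3t^2 - 4t - 6 is a quadratic with discriminant (-4)² − 4·(-3)·(-6) = -56 < 0; it never vanishes, so it is always negative (sign of the leading coefficient).
So f is strictly decreasing; between 3 and 6 its values lie between f(3) = -56 and f(6) = -317, all negative. Therefore f has no root in (3, 6).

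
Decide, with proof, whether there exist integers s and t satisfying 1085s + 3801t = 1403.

Both 1085 and 3801 are divisible by gcd(1085, 3801) = 7, hence so is any combination 1085s + 3801t.
But 1403 is not a multiple of 7 (it leaves remainder 3).
Therefore 1085s + 3801t = 1403 has no solution in integers.

No such integers exist.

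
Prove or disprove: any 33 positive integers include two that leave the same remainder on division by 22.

Each integer lies in one of the 22 residue classes modulo 22.
With 33 integers and only 22 classes, the pigeonhole principle forces two of them, say a and b, into the same class.
That is, a and b leave the same remainder on division by 22, as claimed.

Yes.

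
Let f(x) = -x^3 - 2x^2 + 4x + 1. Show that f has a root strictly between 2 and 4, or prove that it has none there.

No.

The endpoint values f(2) = -7 and f(4) = -79 are both negative. Claim: f(x) < 0 for every x in (2, 4).
Shift to the endpoint 2: with x = 2 + u (0 < u < 2), one computes f(2 + u) = -u^3 - 8u^2 - 16u - 7.
All 4 nonzero coefficients of this polynomial in u are negative; hence for u > 0 the value is a sum of negative terms (the constant -7 among them).
So f is strictly negative on (2, 4); no root exists in the interval.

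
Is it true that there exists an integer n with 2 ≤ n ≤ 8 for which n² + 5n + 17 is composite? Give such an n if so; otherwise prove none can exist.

n = 8

At n = 8: 8² + 5·8 + 17 = 121 = 11·11, which is composite.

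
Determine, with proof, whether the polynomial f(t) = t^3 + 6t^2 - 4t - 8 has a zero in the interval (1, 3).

Such a root exists.

f(1) = -5 and f(3) = 61, which have opposite signs.
Since f is a polynomial it is continuous on [1, 3].
By the Intermediate Value Theorem, f takes the value 0 somewhere in the open interval.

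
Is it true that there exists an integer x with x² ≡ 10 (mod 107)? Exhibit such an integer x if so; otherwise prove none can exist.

x = 44

x = 44 works: 44² = 1936, and 1936 − 10 = 1926 = 18·107.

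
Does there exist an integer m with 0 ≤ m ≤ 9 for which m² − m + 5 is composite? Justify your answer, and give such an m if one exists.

m = 5

At m = 5: 5² − 5 + 5 = 25 = 5·5, which is composite.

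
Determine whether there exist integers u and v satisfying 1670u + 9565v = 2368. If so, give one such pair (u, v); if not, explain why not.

Any value of 1670u + 9565v is a multiple of gcd(1670, 9565) = 5.
But 2368 = 5·473 + 3, so 5 ∤ 2368.
So the equation is unsolvable over ℤ.

There are no such integers.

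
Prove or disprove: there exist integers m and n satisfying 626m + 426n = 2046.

m = 72, n = -101

gcd(626, 426) = 2, and 2 divides 2046, so integer solutions exist.
Dividing through by 2 reduces the equation to 313m + 213n = 1023.
Euclidean algorithm: 313 = 1·213 + 100, 213 = 2·100 + 13, 100 = 7·13 + 9, 13 = 1·9 + 4, 9 = 2·4 + 1, 4 = 4·1 + 0.
Working back up the chain: 1 = 9 − 2·4 = 9 − 2·(13 − 1·9) = −2·13 + 3·9 = −2·13 + 3·(100 − 7·13) = 3·100 − 23·13 = 3·100 − 23·(213 − 2·100) = −23·213 + 49·100 = −23·213 + 49·(313 − 1·213) = 49·313 − 72·213. So 313·49 + 213·(-72) = 1.
Multiplying through by 1023: m = 49·1023 = 50127, n = (-72)·1023 = -73656 is a solution.
The general solution is m = 50127 + 213k, n = -73656 − 313k; taking k = -235 gives the smaller pair m = 72, n = -101.
Indeed 626·72 + 426·(-101) = 45072 − 43026 = 2046.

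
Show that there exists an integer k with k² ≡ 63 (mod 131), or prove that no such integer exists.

k = 60 works: 60² = 3600, and 3600 − 63 = 3537 = 27·131.

k = 60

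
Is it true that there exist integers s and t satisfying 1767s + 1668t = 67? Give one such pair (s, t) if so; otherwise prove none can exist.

Any value of 1767s + 1668t is a multiple of gcd(1767, 1668) = 3.
But 67 is not a multiple of 3 (it leaves remainder 1).
So the equation is unsolvable over ℤ.

No such integers exist.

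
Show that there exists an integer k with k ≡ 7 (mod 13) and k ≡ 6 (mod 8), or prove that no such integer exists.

The moduli 13 and 8 are coprime, so by the Chinese Remainder Theorem a unique solution modulo 104 exists.
Any solution of the first congruence is k = 7 + 13t; substituting into the second, 13t ≡ 6 − 7 ≡ 7 (mod 8).
13 ≡ 5 (mod 8), so this reads 5t ≡ 7 (mod 8). Since 5·5 = 25 = 3·8 + 1, the inverse of 5 mod 8 is 5.
Multiplying by 5: t ≡ 5·7 = 35 ≡ 3 (mod 8).
With t = 3: k = 7 + 13·3 = 46.
Verify: 46 = 3·13 + 7 and 46 = 5·8 + 6. ✓

k = 46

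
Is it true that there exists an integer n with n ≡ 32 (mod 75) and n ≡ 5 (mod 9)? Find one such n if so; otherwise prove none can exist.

n = 32

Here gcd(75, 9) = 3, and both 32 and 5 leave remainder 2 mod 3, so the system is consistent.
The smallest candidate n = 32 works directly: 32 ≡ 5 (mod 9).
Verify: 32 = 0·75 + 32 and 32 = 3·9 + 5. ✓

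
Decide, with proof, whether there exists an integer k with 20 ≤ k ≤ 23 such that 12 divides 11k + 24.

At k = 20, 11·20 + 24 = 244 ≡ 4 (mod 12), and each step in k adds 11, giving residues 4, 3, 2, 1 for k = 20, 21, 22, 23.
The residue 0 does not occur, so no k in [20, 23] makes 11k + 24 a multiple of 12.

There is no such integer k in that range.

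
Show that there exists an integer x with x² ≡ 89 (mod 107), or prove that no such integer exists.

x = 93 works: 93² = 8649, and 8649 − 89 = 8560 = 80·107.

x = 93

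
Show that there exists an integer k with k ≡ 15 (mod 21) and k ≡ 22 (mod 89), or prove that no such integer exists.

gcd(21, 89) = 1, so the Chinese Remainder Theorem guarantees exactly one residue class mod 1869 satisfying both.
Write k = 15 + 21t and require 15 + 21t ≡ 22 (mod 89), i.e. 21t ≡ 7 (mod 89).
To invert 21 modulo 89: 89 = 4·21 + 5, 21 = 4·5 + 1, 5 = 5·1 + 0, and unwinding, 1 = 21 − 4·5 = 21 − 4·(89 − 4·21) = −4·89 + 17·21. Thus 21⁻¹ ≡ 17 (mod 89).
Therefore t ≡ 17·7 = 119 ≡ 30 (mod 89).
Taking t = 30 gives k = 15 + 21·30 = 645.
Indeed 645 ≡ 15 (mod 21) and 645 ≡ 22 (mod 89).

k = 645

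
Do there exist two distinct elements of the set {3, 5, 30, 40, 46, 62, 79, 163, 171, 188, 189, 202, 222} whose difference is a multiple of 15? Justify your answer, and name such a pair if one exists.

No such pair exists.

Residues mod 15: 3↦3, 5↦5, 30↦0, 40↦10, 46↦1, 62↦2, 79↦4, 163↦13, 171↦6, 188↦8, 189↦9, 202↦7, 222↦12.
These 13 residues are pairwise different, hence no difference of two elements is divisible by 15.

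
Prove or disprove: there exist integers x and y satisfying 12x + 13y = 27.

x = 12, y = -9

12 and 13 are coprime, so 12x + 13y ranges over all of ℤ.
Run the Euclidean algorithm on 13 and 12: 13 = 1·12 + 1, 12 = 12·1 + 0.
Back-substituting, 1 = 13 − 1·12; that is, 12·(-1) + 13·1 = 1.
Scaling by 27 gives the particular solution (x, y) = (-27, 27).
The general solution is x = -27 + 13k, y = 27 − 12k; taking k = 3 gives the smaller pair x = 12, y = -9.
Indeed 12·12 + 13·(-9) = 144 − 117 = 27.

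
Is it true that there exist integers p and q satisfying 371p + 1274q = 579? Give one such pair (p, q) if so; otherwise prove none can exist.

No such integers exist.

Both 371 and 1274 are divisible by gcd(371, 1274) = 7, hence so is any combination 371p + 1274q.
However 579 leaves remainder 5 on division by 7.
So the equation is unsolvable over ℤ.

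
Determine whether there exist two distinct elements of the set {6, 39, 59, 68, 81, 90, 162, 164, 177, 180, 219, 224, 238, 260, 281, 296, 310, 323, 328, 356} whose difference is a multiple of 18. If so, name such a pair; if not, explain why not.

39 and 219 are such a pair.

39 mod 18 = 3 and 219 mod 18 = 3, so 219 − 39 = 180 = 10·18.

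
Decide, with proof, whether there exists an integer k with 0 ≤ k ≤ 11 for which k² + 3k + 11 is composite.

At k = 4: 4² + 3·4 + 11 = 39 = 3·13, which is composite.

k = 4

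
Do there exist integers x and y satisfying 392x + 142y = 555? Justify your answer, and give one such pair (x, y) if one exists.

No, no such integers exist.

Any value of 392x + 142y is a multiple of gcd(392, 142) = 2.
However 555 leaves remainder 1 on division by 2.
Therefore 392x + 142y = 555 has no solution in integers.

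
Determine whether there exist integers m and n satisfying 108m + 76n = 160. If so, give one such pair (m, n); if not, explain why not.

m = 5, n = -5

gcd(108, 76) = 4, and 4 divides 160, so integer solutions exist.
Dividing through by 4 reduces the equation to 27m + 19n = 40.
Dividing repeatedly: 27 = 1·19 + 8, 19 = 2·8 + 3, 8 = 2·3 + 2, 3 = 1·2 + 1, 2 = 2·1 + 0.
Working back up the chain: 1 = 3 − 1·2 = 3 − (8 − 2·3) = −8 + 3·3 = −8 + 3·(19 − 2·8) = 3·19 − 7·8 = 3·19 − 7·(27 − 1·19) = −7·27 + 10·19. So 27·(-7) + 19·10 = 1.
Multiplying through by 40: m = (-7)·40 = -280, n = 10·40 = 400 is a solution.
The general solution is m = -280 + 19k, n = 400 − 27k; taking k = 15 gives the smaller pair m = 5, n = -5.
Check: 108·5 + 76·(-5) = 540 − 380 = 160. ✓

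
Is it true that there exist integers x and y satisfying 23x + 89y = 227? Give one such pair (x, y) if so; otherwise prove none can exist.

x = 6, y = 1

23 and 89 are coprime, so 23x + 89y ranges over all of ℤ.
Euclidean algorithm: 89 = 3·23 + 20, 23 = 1·20 + 3, 20 = 6·3 + 2, 3 = 1·2 + 1, 2 = 2·1 + 0.
Unwinding: 1 = 3 − 1·2 = 3 − (20 − 6·3) = −20 + 7·3 = −20 + 7·(23 − 1·20) = 7·23 − 8·20 = 7·23 − 8·(89 − 3·23) = −8·89 + 31·23, i.e. 23·31 + 89·(-8) = 1.
Times 227: 23·7037 + 89·(-1816) = 227, so (7037, -1816) solves it.
Shifting by a multiple of (89, −23) keeps it a solution: x = 7037 − 79·89 = 6, y = -1816 + 79·23 = 1.
Check: 23·6 + 89·1 = 138 + 89 = 227. ✓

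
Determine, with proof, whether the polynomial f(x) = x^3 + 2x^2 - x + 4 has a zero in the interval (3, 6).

No such root exists.

f(3) = 46 and f(6) = 286, both positive, so a sign-change argument is unavailable; we show f keeps this sign on the whole interval.
Shift to the endpoint 3: with x = 3 + u (0 < u < 3), one computes f(3 + u) = u^3 + 11u^2 + 38u + 46.
The nonzero coefficients here are all positive, so for u > 0 every term is positive (or zero), and the constant term 46 is strictly positive.
So f is strictly positive on (3, 6); no root exists in the interval.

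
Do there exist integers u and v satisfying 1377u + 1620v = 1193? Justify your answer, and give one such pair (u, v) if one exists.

There are no such integers.

Both 1377 and 1620 are divisible by gcd(1377, 1620) = 81, hence so is any combination 1377u + 1620v.
However 1193 leaves remainder 59 on division by 81.
Therefore 1377u + 1620v = 1193 has no solution in integers.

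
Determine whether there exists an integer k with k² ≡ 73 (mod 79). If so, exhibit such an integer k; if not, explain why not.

Take k = 51. Then 51² = 2601 = 32·79 + 73, so 51² ≡ 73 (mod 79).

k = 51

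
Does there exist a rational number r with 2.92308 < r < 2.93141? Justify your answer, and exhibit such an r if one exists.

Multiplying by 14: 14·2.92308 = 40.92312 and 14·2.93141 = 41.03974, so the integer 41 lies strictly between them.
So r = 41/14 works: it is a ratio of integers, and dividing 14·2.92308 < 41 < 14·2.93141 through by 14 gives 2.92308 < 41/14 < 2.93141.

r = 41/14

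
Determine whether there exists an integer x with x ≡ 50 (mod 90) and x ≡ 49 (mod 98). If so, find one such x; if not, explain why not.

There is no such integer.

Reduce both congruences modulo 2, which divides 90 and 98: they say x ≡ 50 (mod 2) and x ≡ 49 (mod 2).
But 50 mod 2 = 0 while 49 mod 2 = 1, a contradiction.
So no integer satisfies both congruences.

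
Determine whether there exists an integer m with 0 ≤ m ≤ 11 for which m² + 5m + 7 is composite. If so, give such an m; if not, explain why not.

m = 8

At m = 8: 8² + 5·8 + 7 = 111 = 3·37, which is composite.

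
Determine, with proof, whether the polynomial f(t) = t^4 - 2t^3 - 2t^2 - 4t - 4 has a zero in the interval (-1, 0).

f(-1) = 1 and f(0) = -4, which have opposite signs.
Since f is a polynomial it is continuous on [-1, 0].
By the Intermediate Value Theorem, f takes the value 0 somewhere in the open interval.

Such a root exists.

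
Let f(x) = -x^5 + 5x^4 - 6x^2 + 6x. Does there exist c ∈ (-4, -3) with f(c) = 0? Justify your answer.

The endpoint values f(-4) = 2184 and f(-3) = 576 are both positive. Claim: f(x) > 0 for every x in (-4, -3).
Shift to the endpoint -3: with x = -3 − u (0 < u < 1), one computes f(-3 − u) = u^5 + 20u^4 + 150u^3 + 534u^2 + 903u + 576.
The nonzero coefficients here are all positive, so for u > 0 every term is positive (or zero), and the constant term 576 is strictly positive.
So f is strictly positive on (-4, -3); no root exists in the interval.

No.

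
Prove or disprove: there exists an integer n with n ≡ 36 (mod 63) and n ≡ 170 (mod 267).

Reduce both congruences modulo 3, which divides 63 and 267: they say n ≡ 36 (mod 3) and n ≡ 170 (mod 3).
But 36 mod 3 = 0 while 170 mod 3 = 2, a contradiction.
So no integer satisfies both congruences.

There is no such integer.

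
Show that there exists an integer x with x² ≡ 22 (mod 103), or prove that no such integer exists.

No, no such integer exists.

Apply Euler's criterion with the prime 103: 22 is a quadratic residue iff 22^51 ≡ 1 (mod 103), and a non-residue iff it is ≡ −1.
Squaring successively (mod 103): 22^2 = 484 ≡ 72; 22^4 ≡ 72² = 5184 ≡ 34; 22^8 ≡ 34² = 1156 ≡ 23; 22^16 ≡ 23² = 529 ≡ 14; 22^32 ≡ 14² = 196 ≡ 93.
Since 51 = 32 + 16 + 2 + 1, 22^51 ≡ 93 · 14 · 72 · 22; multiplying out mod 103: 93·14 = 1302 ≡ 66, then 66·72 = 4752 ≡ 14, then 14·22 = 308 ≡ 102. Thus 22^51 ≡ 102 ≡ −1 (mod 103).
The value −1 means 22 is a non-residue modulo 103, so x² ≡ 22 (mod 103) is impossible.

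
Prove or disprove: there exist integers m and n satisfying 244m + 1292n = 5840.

Every value of 244m + 1292n is a multiple of gcd(244, 1292) = 4; since 4 ∣ 5840, solutions exist.
Dividing through by 4 reduces the equation to 61m + 323n = 1460.
Run the Euclidean algorithm on 323 and 61: 323 = 5·61 + 18, 61 = 3·18 + 7, 18 = 2·7 + 4, 7 = 1·4 + 3, 4 = 1·3 + 1, 3 = 3·1 + 0.
Unwinding: 1 = 4 − 1·3 = 4 − (7 − 1·4) = −7 + 2·4 = −7 + 2·(18 − 2·7) = 2·18 − 5·7 = 2·18 − 5·(61 − 3·18) = −5·61 + 17·18 = −5·61 + 17·(323 − 5·61) = 17·323 − 90·61, i.e. 61·(-90) + 323·17 = 1.
Times 1460: 61·(-131400) + 323·24820 = 1460, so (-131400, 24820) solves it.
Adding 407·323 to m and subtracting 407·61 from n gives the tidier solution (61, -7).
Check: 244·61 + 1292·(-7) = 14884 − 9044 = 5840. ✓

m = 61, n = -7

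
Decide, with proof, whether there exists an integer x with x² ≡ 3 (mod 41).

There is no such integer.

Apply Euler's criterion with the prime 41: 3 is a quadratic residue iff 3^20 ≡ 1 (mod 41), and a non-residue iff it is ≡ −1.
Squaring successively (mod 41): 3^2 = 9 ≡ 9; 3^4 ≡ 9² = 81 ≡ 40; 3^8 ≡ 40² = 1600 ≡ 1; 3^16 ≡ 1² = 1 ≡ 1.
Since 20 = 16 + 4, 3^20 ≡ 1 · 40; multiplying out mod 41: 1·40 = 40 ≡ 40. Thus 3^20 ≡ 40 ≡ −1 (mod 41).
By Euler's criterion 3 is a quadratic non-residue mod 41: no x satisfies x² ≡ 3 (mod 41).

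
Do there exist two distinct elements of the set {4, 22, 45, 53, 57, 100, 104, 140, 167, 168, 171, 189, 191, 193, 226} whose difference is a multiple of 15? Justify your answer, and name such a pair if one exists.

No, no such pair exists.

Residues mod 15: 4↦4, 22↦7, 45↦0, 53↦8, 57↦12, 100↦10, 104↦14, 140↦5, 167↦2, 168↦3, 171↦6, 189↦9, 191↦11, 193↦13, 226↦1.
No residue repeats among the 15 elements, so no pair has difference ≡ 0 (mod 15).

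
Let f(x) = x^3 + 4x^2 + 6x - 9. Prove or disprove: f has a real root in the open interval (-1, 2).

Such a root exists.

f(-1) = -12 and f(2) = 27, which have opposite signs.
f is continuous everywhere (it is a polynomial), in particular on [-1, 2].
By the Intermediate Value Theorem, f takes the value 0 somewhere in the open interval.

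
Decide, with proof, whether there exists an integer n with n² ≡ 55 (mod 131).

n = 102

Take n = 102. Then 102² = 10404 = 79·131 + 55, so 102² ≡ 55 (mod 131).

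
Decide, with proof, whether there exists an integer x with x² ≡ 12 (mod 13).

x = 8

x = 8 works: 8² = 64, and 64 − 12 = 52 = 4·13.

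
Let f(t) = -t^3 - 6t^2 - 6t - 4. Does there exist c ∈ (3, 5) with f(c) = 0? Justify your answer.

f(3) = -103 and f(5) = -309, both negative, so a sign-change argument is unavailable; we show f keeps this sign on the whole interval.
Substitute t = 3 + u, where 0 < u < 2 on the interval. Expanding, f(3 + u) = -u^3 - 15u^2 - 69u - 103.
The nonzero coefficients here are all negative, so for u > 0 every term is negative (or zero), and the constant term -103 is strictly negative.
So f is strictly negative on (3, 5); no root exists in the interval.

f has no root in that interval.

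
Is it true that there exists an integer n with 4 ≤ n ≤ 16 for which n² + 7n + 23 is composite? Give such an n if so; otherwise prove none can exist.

n = 16

At n = 16: 16² + 7·16 + 23 = 391 = 17·23, which is composite.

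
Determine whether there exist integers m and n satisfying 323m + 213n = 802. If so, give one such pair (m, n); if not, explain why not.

323 and 213 are coprime, so 323m + 213n ranges over all of ℤ.
Euclidean algorithm: 323 = 1·213 + 110, 213 = 1·110 + 103, 110 = 1·103 + 7, 103 = 14·7 + 5, 7 = 1·5 + 2, 5 = 2·2 + 1, 2 = 2·1 + 0.
Back-substituting, 1 = 5 − 2·2 = 5 − 2·(7 − 1·5) = −2·7 + 3·5 = −2·7 + 3·(103 − 14·7) = 3·103 − 44·7 = 3·103 − 44·(110 − 1·103) = −44·110 + 47·103 = −44·110 + 47·(213 − 1·110) = 47·213 − 91·110 = 47·213 − 91·(323 − 1·213) = −91·323 + 138·213; that is, 323·(-91) + 213·138 = 1.
Scaling by 802 gives the particular solution (m, n) = (-72982, 110676).
The general solution is m = -72982 + 213k, n = 110676 − 323k; taking k = 343 gives the smaller pair m = 77, n = -113.
Check: 323·77 + 213·(-113) = 24871 − 24069 = 802. ✓

m = 77, n = -113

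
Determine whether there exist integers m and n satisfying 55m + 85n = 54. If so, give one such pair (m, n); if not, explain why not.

Both 55 and 85 are divisible by gcd(55, 85) = 5, hence so is any combination 55m + 85n.
But 54 is not a multiple of 5 (it leaves remainder 4).
Therefore 55m + 85n = 54 has no solution in integers.

There are no such integers.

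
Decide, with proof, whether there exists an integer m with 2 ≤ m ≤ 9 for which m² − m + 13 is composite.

m = 5

At m = 5: 5² − 5 + 13 = 33 = 3·11, which is composite.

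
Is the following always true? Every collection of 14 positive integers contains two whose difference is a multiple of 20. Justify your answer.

Take the 14 consecutive integers 94, 95, …, 107: their residues mod 20 are all distinct because 14 ≤ 20.
Any two of them differ by at most 13 < 20 and by at least 1, so no difference is a multiple of 20.

No, the set {94, 95, 96, 97, 98, 99, 100, 101, 102, 103, 104, 105, 106, 107} is a counterexample.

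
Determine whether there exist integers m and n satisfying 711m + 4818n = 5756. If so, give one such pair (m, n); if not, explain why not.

No, no such integers exist.

gcd(711, 4818) = 3, so every integer of the form 711m + 4818n is a multiple of 3.
However 5756 leaves remainder 2 on division by 3.
Hence no integers m, n satisfy the equation.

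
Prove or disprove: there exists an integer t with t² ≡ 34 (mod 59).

No, no such integer exists.

Apply Euler's criterion with the prime 59: 34 is a quadratic residue iff 34^29 ≡ 1 (mod 59), and a non-residue iff it is ≡ −1.
Squaring successively (mod 59): 34^2 = 1156 ≡ 35; 34^4 ≡ 35² = 1225 ≡ 45; 34^8 ≡ 45² = 2025 ≡ 19; 34^16 ≡ 19² = 361 ≡ 7.
Since 29 = 16 + 8 + 4 + 1, 34^29 ≡ 7 · 19 · 45 · 34; multiplying out mod 59: 7·19 = 133 ≡ 15, then 15·45 = 675 ≡ 26, then 26·34 = 884 ≡ 58. Thus 34^29 ≡ 58 ≡ −1 (mod 59).
The value −1 means 34 is a non-residue modulo 59, so t² ≡ 34 (mod 59) is impossible.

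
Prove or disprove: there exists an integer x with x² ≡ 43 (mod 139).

Apply Euler's criterion with the prime 139: 43 is a quadratic residue iff 43^69 ≡ 1 (mod 139), and a non-residue iff it is ≡ −1.
Squaring successively (mod 139): 43^2 = 1849 ≡ 42; 43^4 ≡ 42² = 1764 ≡ 96; 43^8 ≡ 96² = 9216 ≡ 42; 43^16 ≡ 42² = 1764 ≡ 96; 43^32 ≡ 96² = 9216 ≡ 42; 43^64 ≡ 42² = 1764 ≡ 96.
Since 69 = 64 + 4 + 1, 43^69 ≡ 96 · 96 · 43; multiplying out mod 139: 96·96 = 9216 ≡ 42, then 42·43 = 1806 ≡ 138. Thus 43^69 ≡ 138 ≡ −1 (mod 139).
The value −1 means 43 is a non-residue modulo 139, so x² ≡ 43 (mod 139) is impossible.

No such integer exists.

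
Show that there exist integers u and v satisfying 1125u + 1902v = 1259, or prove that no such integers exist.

gcd(1125, 1902) = 3, so every integer of the form 1125u + 1902v is a multiple of 3.
But 1259 = 3·419 + 2, so 3 ∤ 1259.
So the equation is unsolvable over ℤ.

No such integers exist.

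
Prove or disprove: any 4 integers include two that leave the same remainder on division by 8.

Consider the 4 integers 21, 22, 23, 24. They lie in distinct residue classes modulo 8, since 4 ≤ 8.
So no two of them leave the same remainder on division by 8; the claim fails for this set.

No; for instance {21, 22, 23, 24} is a counterexample.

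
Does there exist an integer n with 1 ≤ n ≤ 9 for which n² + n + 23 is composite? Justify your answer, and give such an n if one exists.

At n = 6: 6² + 6 + 23 = 65 = 5·13, which is composite.

n = 6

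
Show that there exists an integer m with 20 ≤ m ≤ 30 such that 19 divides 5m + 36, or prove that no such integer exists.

m = 27

Try m = 27: 5·27 + 36 = 171 = 9·19, which is divisible by 19.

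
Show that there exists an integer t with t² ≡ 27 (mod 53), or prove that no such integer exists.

Apply Euler's criterion with the prime 53: 27 is a quadratic residue iff 27^26 ≡ 1 (mod 53), and a non-residue iff it is ≡ −1.
Squaring successively (mod 53): 27^2 = 729 ≡ 40; 27^4 ≡ 40² = 1600 ≡ 10; 27^8 ≡ 10² = 100 ≡ 47; 27^16 ≡ 47² = 2209 ≡ 36.
Since 26 = 16 + 8 + 2, 27^26 ≡ 36 · 47 · 40; multiplying out mod 53: 36·47 = 1692 ≡ 49, then 49·40 = 1960 ≡ 52. Thus 27^26 ≡ 52 ≡ −1 (mod 53).
By Euler's criterion 27 is a quadratic non-residue mod 53: no t satisfies t² ≡ 27 (mod 53).

No such integer exists.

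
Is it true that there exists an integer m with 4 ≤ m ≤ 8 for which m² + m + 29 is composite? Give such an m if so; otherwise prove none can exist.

At m = 7: 7² + 7 + 29 = 85 = 5·17, which is composite.

m = 7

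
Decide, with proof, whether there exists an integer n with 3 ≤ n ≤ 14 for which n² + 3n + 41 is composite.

n = 12

At n = 12: 12² + 3·12 + 41 = 221 = 13·17, which is composite.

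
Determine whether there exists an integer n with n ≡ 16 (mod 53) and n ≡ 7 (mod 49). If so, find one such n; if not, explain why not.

n = 546

The moduli 53 and 49 are coprime, so by the Chinese Remainder Theorem a unique solution modulo 2597 exists.
Any solution of the first congruence is n = 16 + 53t; substituting into the second, 53t ≡ 7 − 16 ≡ 40 (mod 49).
53 ≡ 4 (mod 49), so this reads 4t ≡ 40 (mod 49). To invert 4 modulo 49: 49 = 12·4 + 1, 4 = 4·1 + 0, and unwinding, 1 = 49 − 12·4. Thus 4⁻¹ ≡ -12 ≡ 37 (mod 49).
Multiplying by 37: t ≡ 37·40 = 1480 ≡ 10 (mod 49).
With t = 10: n = 16 + 53·10 = 546.
Verify: 546 = 10·53 + 16 and 546 = 11·49 + 7. ✓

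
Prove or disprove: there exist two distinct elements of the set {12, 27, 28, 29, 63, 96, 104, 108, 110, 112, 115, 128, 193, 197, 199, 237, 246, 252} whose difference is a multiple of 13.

12 mod 13 = 12 and 246 mod 13 = 12, so 246 − 12 = 234 = 18·13.

Yes: 12 and 246.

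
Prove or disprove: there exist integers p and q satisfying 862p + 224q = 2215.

There are no such integers.

Both 862 and 224 are divisible by gcd(862, 224) = 2, hence so is any combination 862p + 224q.
However 2215 leaves remainder 1 on division by 2.
Hence no integers p, q satisfy the equation.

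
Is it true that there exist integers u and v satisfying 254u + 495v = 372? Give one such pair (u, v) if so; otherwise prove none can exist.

Since gcd(254, 495) = 1, every integer is an integer combination of 254 and 495.
Euclidean algorithm: 495 = 1·254 + 241, 254 = 1·241 + 13, 241 = 18·13 + 7, 13 = 1·7 + 6, 7 = 1·6 + 1, 6 = 6·1 + 0.
Unwinding: 1 = 7 − 1·6 = 7 − (13 − 1·7) = −13 + 2·7 = −13 + 2·(241 − 18·13) = 2·241 − 37·13 = 2·241 − 37·(254 − 1·241) = −37·254 + 39·241 = −37·254 + 39·(495 − 1·254) = 39·495 − 76·254, i.e. 254·(-76) + 495·39 = 1.
Scaling by 372 gives the particular solution (u, v) = (-28272, 14508).
Adding 58·495 to u and subtracting 58·254 from v gives the tidier solution (438, -224).
Indeed 254·438 + 495·(-224) = 111252 − 110880 = 372.

u = 438, v = -224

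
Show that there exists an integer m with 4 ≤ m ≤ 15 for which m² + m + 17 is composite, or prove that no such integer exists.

The values for m = 4, 5, …, 15 are 37, 47, 59, 73, 89, 107, 127, 149, 173, 199, 227, 257, and each of these is prime.
So no value in the range makes the expression composite.

No, no such integer m in that range exists.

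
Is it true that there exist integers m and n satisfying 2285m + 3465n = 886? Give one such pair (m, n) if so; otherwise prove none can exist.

Any value of 2285m + 3465n is a multiple of gcd(2285, 3465) = 5.
But 886 = 5·177 + 1, so 5 ∤ 886.
So the equation is unsolvable over ℤ.

No, no such integers exist.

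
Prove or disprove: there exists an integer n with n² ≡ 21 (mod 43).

n = 8

n = 8 works: 8² = 64, and 64 − 21 = 43 = 1·43.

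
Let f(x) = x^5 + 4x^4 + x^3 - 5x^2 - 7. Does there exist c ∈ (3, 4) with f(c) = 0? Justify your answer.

f has no root in that interval.

The endpoint values f(3) = 542 and f(4) = 2025 are both positive. Claim: f(x) > 0 for every x in (3, 4).
Substitute x = 3 + u, where 0 < u < 1 on the interval. Expanding, f(3 + u) = u^5 + 19u^4 + 139u^3 + 490u^2 + 834u + 542.
The nonzero coefficients here are all positive, so for u > 0 every term is positive (or zero), and the constant term 542 is strictly positive.
Therefore f(x) > 0 throughout (3, 4), and f has no zero there.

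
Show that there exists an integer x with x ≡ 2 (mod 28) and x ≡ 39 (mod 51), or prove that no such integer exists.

The moduli 28 and 51 are coprime, so by the Chinese Remainder Theorem a unique solution modulo 1428 exists.
Write x = 2 + 28t and require 2 + 28t ≡ 39 (mod 51), i.e. 28t ≡ 37 (mod 51).
Invert 28 mod 51 by the Euclidean algorithm: 51 = 1·28 + 23, 28 = 1·23 + 5, 23 = 4·5 + 3, 5 = 1·3 + 2, 3 = 1·2 + 1, 2 = 2·1 + 0; back-substituting, 1 = 3 − 1·2 = 3 − (5 − 1·3) = −5 + 2·3 = −5 + 2·(23 − 4·5) = 2·23 − 9·5 = 2·23 − 9·(28 − 1·23) = −9·28 + 11·23 = −9·28 + 11·(51 − 1·28) = 11·51 − 20·28. Hence 28·(-20) ≡ 1, so 28⁻¹ ≡ -20 ≡ 31 (mod 51).
Multiplying by 31: t ≡ 31·37 = 1147 ≡ 25 (mod 51).
With t = 25: x = 2 + 28·25 = 702.
Check: 702 mod 28 = 2, 702 mod 51 = 39. ✓

x = 702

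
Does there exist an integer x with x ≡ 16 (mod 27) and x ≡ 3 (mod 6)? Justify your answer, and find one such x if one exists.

No such integer exists.

Both moduli are multiples of 3 = gcd(27, 6), so any solution would satisfy x ≡ 16 and x ≡ 3 modulo 3 simultaneously.
However 16 ≡ 1 and 3 ≡ 0 (mod 3), and 1 ≠ 0.
Hence the system has no solution.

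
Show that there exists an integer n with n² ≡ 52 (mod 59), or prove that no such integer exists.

No such integer exists.

Apply Euler's criterion with the prime 59: 52 is a quadratic residue iff 52^29 ≡ 1 (mod 59), and a non-residue iff it is ≡ −1.
Squaring successively (mod 59): 52^2 = 2704 ≡ 49; 52^4 ≡ 49² = 2401 ≡ 41; 52^8 ≡ 41² = 1681 ≡ 29; 52^16 ≡ 29² = 841 ≡ 15.
Since 29 = 16 + 8 + 4 + 1, 52^29 ≡ 15 · 29 · 41 · 52; multiplying out mod 59: 15·29 = 435 ≡ 22, then 22·41 = 902 ≡ 17, then 17·52 = 884 ≡ 58. Thus 52^29 ≡ 58 ≡ −1 (mod 59).
By Euler's criterion 52 is a quadratic non-residue mod 59: no n satisfies n² ≡ 52 (mod 59).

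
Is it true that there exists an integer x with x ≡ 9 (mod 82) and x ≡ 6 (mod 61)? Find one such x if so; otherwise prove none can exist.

gcd(82, 61) = 1, so the Chinese Remainder Theorem guarantees exactly one residue class mod 5002 satisfying both.
Write x = 9 + 82t and require 9 + 82t ≡ 6 (mod 61), i.e. 82t ≡ 58 (mod 61).
82 ≡ 21 (mod 61), so this reads 21t ≡ 58 (mod 61). Note 21·32 = 672 ≡ 1 (mod 61) (as 672 − 1 = 11·61), so 21⁻¹ ≡ 32.
Multiplying by 32: t ≡ 32·58 = 1856 ≡ 26 (mod 61).
With t = 26: x = 9 + 82·26 = 2141.
Check: 2141 mod 82 = 9, 2141 mod 61 = 6. ✓

x = 2141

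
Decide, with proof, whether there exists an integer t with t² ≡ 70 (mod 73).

Take t = 56. Then 56² = 3136 = 42·73 + 70, so 56² ≡ 70 (mod 73).

t = 56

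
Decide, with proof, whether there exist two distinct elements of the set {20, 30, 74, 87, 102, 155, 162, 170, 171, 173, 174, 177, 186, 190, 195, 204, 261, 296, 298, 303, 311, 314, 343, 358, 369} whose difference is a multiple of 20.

Reduce each element mod 20: 20↦0, 30↦10, 74↦14, 87↦7, 102↦2, 155↦15, 162↦2, 170↦10, 171↦11, 173↦13, 174↦14, 177↦17, 186↦6, 190↦10, 195↦15, 204↦4, 261↦1, 296↦16, 298↦18, 303↦3, 311↦11, 314↦14, 343↦3, 358↦18, 369↦9. The residue 10 repeats (at 30 and 170), and 170 − 30 = 140 = 7·20.

30 and 170 are such a pair.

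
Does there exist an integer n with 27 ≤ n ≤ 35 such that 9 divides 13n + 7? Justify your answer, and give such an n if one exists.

n = 32

For n = 27, 28, …, 31 the values 358, 371, 384, 397, 410 are not multiples of 9. n = 32 works, since 13·32 + 7 = 423 = 47·9.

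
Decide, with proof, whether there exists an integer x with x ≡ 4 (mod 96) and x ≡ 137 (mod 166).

Both moduli are multiples of 2 = gcd(96, 166), so any solution would satisfy x ≡ 4 and x ≡ 137 modulo 2 simultaneously.
But 4 mod 2 = 0 while 137 mod 2 = 1, a contradiction.
So no integer satisfies both congruences.

No such integer exists.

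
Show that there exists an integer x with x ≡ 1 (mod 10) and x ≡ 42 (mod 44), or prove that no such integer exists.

gcd(10, 44) = 2. If x ≡ 1 (mod 10) and x ≡ 42 (mod 44), then x ≡ 1 (mod 2) and x ≡ 42 (mod 2).
However 1 ≡ 1 and 42 ≡ 0 (mod 2), and 1 ≠ 0.
Therefore no such x exists.

No such integer exists.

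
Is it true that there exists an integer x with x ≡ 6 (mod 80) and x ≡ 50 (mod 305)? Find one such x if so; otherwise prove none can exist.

Reduce both congruences modulo 5, which divides 80 and 305: they say x ≡ 6 (mod 5) and x ≡ 50 (mod 5).
However 6 ≡ 1 and 50 ≡ 0 (mod 5), and 1 ≠ 0.
Hence the system has no solution.

No, no such integer exists.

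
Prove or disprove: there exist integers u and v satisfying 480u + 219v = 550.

No such integers exist.

gcd(480, 219) = 3, so every integer of the form 480u + 219v is a multiple of 3.
But 550 is not a multiple of 3 (it leaves remainder 1).
Hence no integers u, v satisfy the equation.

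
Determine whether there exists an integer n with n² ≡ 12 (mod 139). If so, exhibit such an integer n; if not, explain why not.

Apply Euler's criterion with the prime 139: 12 is a quadratic residue iff 12^69 ≡ 1 (mod 139), and a non-residue iff it is ≡ −1.
Repeated squaring mod 139: 12^2 = 144 ≡ 5; 12^4 ≡ 5² = 25 ≡ 25; 12^8 ≡ 25² = 625 ≡ 69; 12^16 ≡ 69² = 4761 ≡ 35; 12^32 ≡ 35² = 1225 ≡ 113; 12^64 ≡ 113² = 12769 ≡ 120.
Since 69 = 64 + 4 + 1, 12^69 ≡ 120 · 25 · 12; multiplying out mod 139: 120·25 = 3000 ≡ 81, then 81·12 = 972 ≡ 138. Thus 12^69 ≡ 138 ≡ −1 (mod 139).
By Euler's criterion 12 is a quadratic non-residue mod 139: no n satisfies n² ≡ 12 (mod 139).

There is no such integer.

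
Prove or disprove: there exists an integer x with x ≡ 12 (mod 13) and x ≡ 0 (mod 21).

The moduli 13 and 21 are coprime, so by the Chinese Remainder Theorem a unique solution modulo 273 exists.
Any solution of the first congruence is x = 12 + 13t; substituting into the second, 13t ≡ 0 − 12 ≡ 9 (mod 21).
Invert 13 mod 21 by the Euclidean algorithm: 21 = 1·13 + 8, 13 = 1·8 + 5, 8 = 1·5 + 3, 5 = 1·3 + 2, 3 = 1·2 + 1, 2 = 2·1 + 0; back-substituting, 1 = 3 − 1·2 = 3 − (5 − 1·3) = −5 + 2·3 = −5 + 2·(8 − 1·5) = 2·8 − 3·5 = 2·8 − 3·(13 − 1·8) = −3·13 + 5·8 = −3·13 + 5·(21 − 1·13) = 5·21 − 8·13. Hence 13·(-8) ≡ 1, so 13⁻¹ ≡ -8 ≡ 13 (mod 21).
Therefore t ≡ 13·9 = 117 ≡ 12 (mod 21).
Taking t = 12 gives x = 12 + 13·12 = 168.
Check: 168 mod 13 = 12, 168 mod 21 = 0. ✓

x = 168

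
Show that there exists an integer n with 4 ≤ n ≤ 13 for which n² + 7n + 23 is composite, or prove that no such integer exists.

At n = 11: 11² + 7·11 + 23 = 221 = 13·17, which is composite.

n = 11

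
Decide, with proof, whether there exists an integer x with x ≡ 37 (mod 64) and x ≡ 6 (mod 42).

Both moduli are multiples of 2 = gcd(64, 42), so any solution would satisfy x ≡ 37 and x ≡ 6 modulo 2 simultaneously.
These are incompatible: 37 − 6 = 31 is not divisible by 2.
So no integer satisfies both congruences.

There is no such integer.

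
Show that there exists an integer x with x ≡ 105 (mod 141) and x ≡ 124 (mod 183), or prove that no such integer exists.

No, no such integer exists.

Reduce both congruences modulo 3, which divides 141 and 183: they say x ≡ 105 (mod 3) and x ≡ 124 (mod 3).
But 105 mod 3 = 0 while 124 mod 3 = 1, a contradiction.
So no integer satisfies both congruences.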